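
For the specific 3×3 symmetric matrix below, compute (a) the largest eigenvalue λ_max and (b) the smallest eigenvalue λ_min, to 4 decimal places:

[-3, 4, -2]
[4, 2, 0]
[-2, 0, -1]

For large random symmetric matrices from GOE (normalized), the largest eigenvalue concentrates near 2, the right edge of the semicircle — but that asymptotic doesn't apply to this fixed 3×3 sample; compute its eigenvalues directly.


Since M is real symmetric, all three eigenvalues are real; they are the roots of det(λI − M) = λ³ − (tr M) λ² + s λ − det M, where s is the sum of the principal 2×2 minors.
tr M = -3 + 2 + (-1) = -2.
s = ((-3)·2 − 4²) + ((-3)·(-1) − (-2)²) + (2·(-1) − 0²) = -22 + (-1) + (-2) = -25.
det M (expand along row 1) = (-3)·(-2) − 4·(-4) + (-2)·4 = 14.
Characteristic polynomial: λ³ + 2λ² − 25λ − 14 = 0.
Substitute λ = y + (tr M)/3 = y − 0.666667 to remove the quadratic term: y³ + p·y + q = 0 with p = s − (tr M)²/3 = -26.333333 and q = −2(tr M)³/27 + (tr M)·s/3 − det M = 3.259259.
Three real roots ⇒ use the trigonometric (Viète) form: r = 2√(−p/3) = 5.925463, φ = arccos(3q/(p·r)) = arccos(-0.062663) = 1.633501 rad.
y_k = r·cos(φ/3 − 2πk/3) for k = 0, 1, 2 gives y = 5.068560, 0.123841, -5.192401.
λ_k = y_k − 0.666667 gives λ = 4.4019, -0.5428, -5.8591 (check: the sum is -2.0000 = tr M).

Hence λ_max = 4.4019 and λ_min = -5.8591.


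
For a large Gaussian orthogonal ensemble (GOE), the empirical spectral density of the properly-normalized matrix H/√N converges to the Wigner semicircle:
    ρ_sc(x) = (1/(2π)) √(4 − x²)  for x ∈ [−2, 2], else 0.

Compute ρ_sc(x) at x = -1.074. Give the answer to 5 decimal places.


ρ_sc(x) = (1/(2π)) √(4 − x²). With x = -1.074:
  4 − x² = 4 − (-1.074)² = 4 − 1.153476 = 2.846524.
  √(4 − x²) = 1.687164.
  1/(2π) = 0.159155.
  ρ_sc(-1.074) = 0.159155 · 1.687164 = 0.268521.

Rounded to 5 decimal places: ρ_sc(-1.074) ≈ 0.26852.


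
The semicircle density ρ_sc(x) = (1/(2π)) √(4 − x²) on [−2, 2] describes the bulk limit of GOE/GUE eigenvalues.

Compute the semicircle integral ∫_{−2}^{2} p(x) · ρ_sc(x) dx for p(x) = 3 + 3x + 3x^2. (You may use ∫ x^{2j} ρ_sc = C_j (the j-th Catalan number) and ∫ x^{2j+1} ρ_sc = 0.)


Write p(x) = Σ a_i x^i, split into monomials and integrate each against ρ_sc separately.
Using ∫ x^{2j} ρ_sc = C_j = (1/(j+1)) C(2j, j) (Catalan numbers) and ∫ x^{2j+1} ρ_sc = 0 (odd monomials vanish by symmetry):
  i = 0 (even): a_0 · C_{0} = 3 · 1 = 3
  i = 1 (odd): ∫ x^1 ρ_sc = 0 (vanishes)
  i = 2 (even): a_2 · C_{1} = 3 · 1 = 3

Summing the contributions: ∫_{−2}^{2} p(x) ρ_sc(x) dx = 3 + 3 = 6.


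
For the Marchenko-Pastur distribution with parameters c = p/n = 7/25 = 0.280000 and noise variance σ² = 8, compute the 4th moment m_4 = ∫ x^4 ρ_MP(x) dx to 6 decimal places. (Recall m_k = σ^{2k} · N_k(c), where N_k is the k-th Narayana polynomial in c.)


E[X⁴] = σ⁸ (1 + 6c + 6c² + c³) (fourth MP moment). With σ² = 8 (so σ⁸ = 4096) and c = 7/25 = 0.280000: E[X⁴] = 4096 · (1 + 6·0.280000 + 6·(0.280000)² + (0.280000)³) = 4096 · 3.172352.

So E[X^4] = 12993.953792.


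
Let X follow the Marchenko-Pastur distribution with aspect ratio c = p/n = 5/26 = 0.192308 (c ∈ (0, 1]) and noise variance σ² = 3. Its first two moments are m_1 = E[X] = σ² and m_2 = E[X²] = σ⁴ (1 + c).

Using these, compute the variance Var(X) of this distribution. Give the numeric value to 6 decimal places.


m_1 = E[X] = σ² = 3, so m_1² = 9.
m_2 = E[X²] = σ⁴ (1 + c) = 9 · (1 + 0.192308) = 9 · 1.192308 = 10.730769.
(Note m_2 − m_1² simplifies to c · σ⁴ = 0.192308 · 9.)

Var(X) = m_2 − m_1² = 10.730769 − 9 = 1.730769.


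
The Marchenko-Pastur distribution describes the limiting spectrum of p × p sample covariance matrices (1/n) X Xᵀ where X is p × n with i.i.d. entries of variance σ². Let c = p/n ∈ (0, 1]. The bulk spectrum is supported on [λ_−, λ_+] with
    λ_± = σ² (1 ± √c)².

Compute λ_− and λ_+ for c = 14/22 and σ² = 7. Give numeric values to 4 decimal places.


c = 14/22 = 0.636364; √c = 0.797724.
λ_− = σ² (1 − √c)² = 7 · (1 − 0.797724)² = 7 · (0.202276)² = 0.286409.
λ_+ = σ² (1 + √c)² = 7 · (1 + 0.797724)² = 7 · (1.797724)² = 22.622682.

Rounded to 4 decimal places: λ_− ≈ 0.2864, λ_+ ≈ 22.6227.


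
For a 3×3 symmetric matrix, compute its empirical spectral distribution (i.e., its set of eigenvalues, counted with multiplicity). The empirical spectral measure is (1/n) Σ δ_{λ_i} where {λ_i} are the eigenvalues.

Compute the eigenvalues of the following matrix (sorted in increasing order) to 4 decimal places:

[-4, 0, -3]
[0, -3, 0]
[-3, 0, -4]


Since M is real symmetric, all three eigenvalues are real; they are the roots of det(λI − M) = λ³ − (tr M) λ² + s λ − det M, where s is the sum of the principal 2×2 minors.
tr M = -4 + (-3) + (-4) = -11.
s = ((-4)·(-3) − 0²) + ((-4)·(-4) − (-3)²) + ((-3)·(-4) − 0²) = 12 + 7 + 12 = 31.
det M (expand along row 1) = (-4)·12 − 0·0 + (-3)·(-9) = -21.
Characteristic polynomial: λ³ + 11λ² + 31λ + 21 = 0.
Substitute λ = y + (tr M)/3 = y − 3.666667 to remove the quadratic term: y³ + p·y + q = 0 with p = s − (tr M)²/3 = -9.333333 and q = −2(tr M)³/27 + (tr M)·s/3 − det M = 5.925926.
Three real roots ⇒ use the trigonometric (Viète) form: r = 2√(−p/3) = 3.527668, φ = arccos(3q/(p·r)) = arccos(-0.539949) = 2.141173 rad.
y_k = r·cos(φ/3 − 2πk/3) for k = 0, 1, 2 gives y = 2.666667, 0.666667, -3.333333.
λ_k = y_k − 3.666667 gives λ = -1.0000, -3.0000, -7.0000 (check: the sum is -11.0000 = tr M).

Eigenvalues sorted in increasing order: [-7.0000, -3.0000, -1.0000].


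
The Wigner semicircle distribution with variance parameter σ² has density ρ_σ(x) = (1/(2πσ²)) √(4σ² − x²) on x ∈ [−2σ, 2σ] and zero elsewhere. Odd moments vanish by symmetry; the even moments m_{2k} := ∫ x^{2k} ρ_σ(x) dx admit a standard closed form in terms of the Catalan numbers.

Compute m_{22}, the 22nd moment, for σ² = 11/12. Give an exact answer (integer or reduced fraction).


By the scaled semicircle moment identity, m_{2k} = σ^{2k} · C_k with k = 11.
C_11 = (1/(k+1)) · C(2k, k) = (1/12) · C(22, 11) = (1/12) · 705432 = 58786.
σ^{2k} = (σ²)^k = (11/12)^11 = 285311670611/743008370688.

Therefore m_{22} = σ^{22} · C_11 = (285311670611/743008370688) · 58786 = 8386165934269123/371504185344.


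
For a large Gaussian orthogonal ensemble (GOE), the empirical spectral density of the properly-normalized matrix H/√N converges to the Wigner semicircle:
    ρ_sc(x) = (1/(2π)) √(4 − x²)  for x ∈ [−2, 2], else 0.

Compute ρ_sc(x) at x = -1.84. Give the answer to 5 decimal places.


ρ_sc(x) = (1/(2π)) √(4 − x²). With x = -1.84:
  4 − x² = 4 − (-1.84)² = 4 − 3.385600 = 0.614400.
  √(4 − x²) = 0.783837.
  1/(2π) = 0.159155.
  ρ_sc(-1.84) = 0.159155 · 0.783837 = 0.124751.

Rounded to 5 decimal places: ρ_sc(-1.84) ≈ 0.12475.


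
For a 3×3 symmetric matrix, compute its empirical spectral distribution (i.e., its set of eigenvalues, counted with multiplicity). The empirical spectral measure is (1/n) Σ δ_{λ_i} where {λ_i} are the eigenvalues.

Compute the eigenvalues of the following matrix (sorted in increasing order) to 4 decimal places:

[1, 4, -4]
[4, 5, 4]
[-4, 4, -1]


Since M is real symmetric, all three eigenvalues are real; they are the roots of det(λI − M) = λ³ − (tr M) λ² + s λ − det M, where s is the sum of the principal 2×2 minors.
tr M = 1 + 5 + (-1) = 5.
s = (1·5 − 4²) + (1·(-1) − (-4)²) + (5·(-1) − 4²) = -11 + (-17) + (-21) = -49.
det M (expand along row 1) = 1·(-21) − 4·12 + (-4)·36 = -213.
Characteristic polynomial: λ³ − 5λ² − 49λ + 213 = 0.
Substitute λ = y + (tr M)/3 = y + 1.666667 to remove the quadratic term: y³ + p·y + q = 0 with p = s − (tr M)²/3 = -57.333333 and q = −2(tr M)³/27 + (tr M)·s/3 − det M = 122.074074.
Three real roots ⇒ use the trigonometric (Viète) form: r = 2√(−p/3) = 8.743251, φ = arccos(3q/(p·r)) = arccos(-0.730575) = 2.389959 rad.
y_k = r·cos(φ/3 − 2πk/3) for k = 0, 1, 2 gives y = 6.112440, 2.357826, -8.470266.
λ_k = y_k + 1.666667 gives λ = 7.7791, 4.0245, -6.8036 (check: the sum is 5.0000 = tr M).

Eigenvalues sorted in increasing order: [-6.8036, 4.0245, 7.7791].


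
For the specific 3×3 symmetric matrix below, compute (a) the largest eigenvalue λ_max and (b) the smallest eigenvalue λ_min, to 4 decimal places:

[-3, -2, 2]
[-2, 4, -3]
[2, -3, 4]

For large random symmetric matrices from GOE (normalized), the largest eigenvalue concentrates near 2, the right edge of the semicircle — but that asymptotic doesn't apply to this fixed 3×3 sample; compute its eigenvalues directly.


Since M is real symmetric, all three eigenvalues are real; they are the roots of det(λI − M) = λ³ − (tr M) λ² + s λ − det M, where s is the sum of the principal 2×2 minors.
tr M = -3 + 4 + 4 = 5.
s = ((-3)·4 − (-2)²) + ((-3)·4 − 2²) + (4·4 − (-3)²) = -16 + (-16) + 7 = -25.
det M (expand along row 1) = (-3)·7 − (-2)·(-2) + 2·(-2) = -29.
Characteristic polynomial: λ³ − 5λ² − 25λ + 29 = 0.
Substitute λ = y + (tr M)/3 = y + 1.666667 to remove the quadratic term: y³ + p·y + q = 0 with p = s − (tr M)²/3 = -33.333333 and q = −2(tr M)³/27 + (tr M)·s/3 − det M = -21.925926.
Three real roots ⇒ use the trigonometric (Viète) form: r = 2√(−p/3) = 6.666667, φ = arccos(3q/(p·r)) = arccos(0.296000) = 1.270294 rad.
y_k = r·cos(φ/3 − 2πk/3) for k = 0, 1, 2 gives y = 6.077896, -0.666667, -5.411229.
λ_k = y_k + 1.666667 gives λ = 7.7446, 1.0000, -3.7446 (check: the sum is 5.0000 = tr M).

Hence λ_max = 7.7446 and λ_min = -3.7446.


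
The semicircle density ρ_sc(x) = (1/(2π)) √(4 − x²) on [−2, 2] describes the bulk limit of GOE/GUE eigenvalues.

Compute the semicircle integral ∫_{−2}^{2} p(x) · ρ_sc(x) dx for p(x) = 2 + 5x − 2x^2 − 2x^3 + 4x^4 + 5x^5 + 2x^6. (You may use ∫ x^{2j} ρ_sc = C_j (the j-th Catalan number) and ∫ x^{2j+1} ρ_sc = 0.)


Write p(x) = Σ a_i x^i, split into monomials and integrate each against ρ_sc separately.
Using ∫ x^{2j} ρ_sc = C_j = (1/(j+1)) C(2j, j) (Catalan numbers) and ∫ x^{2j+1} ρ_sc = 0 (odd monomials vanish by symmetry):
  i = 0 (even): a_0 · C_{0} = 2 · 1 = 2
  i = 1 (odd): ∫ x^1 ρ_sc = 0 (vanishes)
  i = 2 (even): a_2 · C_{1} = -2 · 1 = -2
  i = 3 (odd): ∫ x^3 ρ_sc = 0 (vanishes)
  i = 4 (even): a_4 · C_{2} = 4 · 2 = 8
  i = 5 (odd): ∫ x^5 ρ_sc = 0 (vanishes)
  i = 6 (even): a_6 · C_{3} = 2 · 5 = 10

Summing the contributions: ∫_{−2}^{2} p(x) ρ_sc(x) dx = 2 + (-2) + 8 + 10 = 18.


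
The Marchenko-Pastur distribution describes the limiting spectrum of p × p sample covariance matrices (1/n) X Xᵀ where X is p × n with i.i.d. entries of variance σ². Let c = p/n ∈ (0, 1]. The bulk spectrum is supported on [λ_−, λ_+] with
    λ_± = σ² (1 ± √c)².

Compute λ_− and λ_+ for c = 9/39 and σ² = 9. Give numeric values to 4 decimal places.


c = 9/39 = 0.230769; √c = 0.480384.
λ_− = σ² (1 − √c)² = 9 · (1 − 0.480384)² = 9 · (0.519616)² = 2.430003.
λ_+ = σ² (1 + √c)² = 9 · (1 + 0.480384)² = 9 · (1.480384)² = 19.723843.

Rounded to 4 decimal places: λ_− ≈ 2.4300, λ_+ ≈ 19.7238.


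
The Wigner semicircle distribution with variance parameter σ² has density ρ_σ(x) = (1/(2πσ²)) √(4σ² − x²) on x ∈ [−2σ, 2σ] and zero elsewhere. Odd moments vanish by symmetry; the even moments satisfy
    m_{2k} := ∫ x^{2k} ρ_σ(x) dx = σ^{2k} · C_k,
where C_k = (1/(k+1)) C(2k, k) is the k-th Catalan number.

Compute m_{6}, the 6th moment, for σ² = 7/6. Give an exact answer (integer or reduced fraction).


By the scaled semicircle moment identity, m_{2k} = σ^{2k} · C_k with k = 3.
C_3 = (1/(k+1)) · C(2k, k) = (1/4) · C(6, 3) = (1/4) · 20 = 5.
σ^{2k} = (σ²)^k = (7/6)^3 = 343/216.

Therefore m_{6} = σ^{6} · C_3 = (343/216) · 5 = 1715/216.


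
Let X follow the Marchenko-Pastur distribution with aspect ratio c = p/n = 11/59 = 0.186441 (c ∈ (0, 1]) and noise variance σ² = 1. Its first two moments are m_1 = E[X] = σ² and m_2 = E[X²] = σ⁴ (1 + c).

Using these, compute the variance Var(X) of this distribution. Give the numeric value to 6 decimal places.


m_1 = E[X] = σ² = 1, so m_1² = 1.
m_2 = E[X²] = σ⁴ (1 + c) = 1 · (1 + 0.186441) = 1 · 1.186441 = 1.186441.
(Note m_2 − m_1² simplifies to c · σ⁴ = 0.186441 · 1.)

Var(X) = m_2 − m_1² = 1.186441 − 1 = 0.186441.


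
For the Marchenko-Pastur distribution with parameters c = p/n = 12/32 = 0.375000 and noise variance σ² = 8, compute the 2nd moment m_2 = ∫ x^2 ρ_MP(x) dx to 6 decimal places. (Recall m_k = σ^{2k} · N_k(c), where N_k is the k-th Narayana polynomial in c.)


E[X²] = σ⁴ (1 + c) (second MP moment). With σ² = 8 (so σ⁴ = 64) and c = 12/32 = 0.375000: E[X²] = 64 · (1 + 0.375000) = 64 · 1.375000.

So E[X^2] = 88.000000.


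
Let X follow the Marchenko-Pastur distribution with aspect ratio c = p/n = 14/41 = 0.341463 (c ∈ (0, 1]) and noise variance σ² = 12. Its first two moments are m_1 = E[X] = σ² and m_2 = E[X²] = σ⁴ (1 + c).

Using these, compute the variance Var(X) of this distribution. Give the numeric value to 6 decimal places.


m_1 = E[X] = σ² = 12, so m_1² = 144.
m_2 = E[X²] = σ⁴ (1 + c) = 144 · (1 + 0.341463) = 144 · 1.341463 = 193.170732.
(Note m_2 − m_1² simplifies to c · σ⁴ = 0.341463 · 144.)

Var(X) = m_2 − m_1² = 193.170732 − 144 = 49.170732.


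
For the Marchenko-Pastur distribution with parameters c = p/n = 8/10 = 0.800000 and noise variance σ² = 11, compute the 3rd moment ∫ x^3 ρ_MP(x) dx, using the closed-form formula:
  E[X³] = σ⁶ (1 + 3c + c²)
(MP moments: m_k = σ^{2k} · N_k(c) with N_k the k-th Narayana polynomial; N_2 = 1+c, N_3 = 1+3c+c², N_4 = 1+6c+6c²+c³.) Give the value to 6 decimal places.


E[X³] = σ⁶ (1 + 3c + c²) (third MP moment). With σ² = 11 (so σ⁶ = 1331) and c = 8/10 = 0.800000: E[X³] = 1331 · (1 + 3·0.800000 + (0.800000)²) = 1331 · 4.040000.

So E[X^3] = 5377.240000.


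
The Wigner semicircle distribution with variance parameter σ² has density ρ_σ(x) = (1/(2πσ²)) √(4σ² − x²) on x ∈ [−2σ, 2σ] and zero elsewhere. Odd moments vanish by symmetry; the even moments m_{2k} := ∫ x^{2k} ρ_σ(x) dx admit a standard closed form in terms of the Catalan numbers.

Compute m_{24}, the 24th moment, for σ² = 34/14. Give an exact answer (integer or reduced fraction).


By the scaled semicircle moment identity, m_{2k} = σ^{2k} · C_k with k = 12.
C_12 = (1/(k+1)) · C(2k, k) = (1/13) · C(24, 12) = (1/13) · 2704156 = 208012.
σ^{2k} = (σ²)^k = (34/14)^12 = 582622237229761/13841287201.

Therefore m_{24} = σ^{24} · C_12 = (582622237229761/13841287201) · 208012 = 17313202401519577876/1977326743.


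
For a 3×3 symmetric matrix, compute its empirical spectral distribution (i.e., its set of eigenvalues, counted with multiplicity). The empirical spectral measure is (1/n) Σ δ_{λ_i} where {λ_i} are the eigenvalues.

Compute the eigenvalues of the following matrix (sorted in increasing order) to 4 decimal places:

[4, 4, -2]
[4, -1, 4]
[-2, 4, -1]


Since M is real symmetric, all three eigenvalues are real; they are the roots of det(λI − M) = λ³ − (tr M) λ² + s λ − det M, where s is the sum of the principal 2×2 minors.
tr M = 4 + (-1) + (-1) = 2.
s = (4·(-1) − 4²) + (4·(-1) − (-2)²) + ((-1)·(-1) − 4²) = -20 + (-8) + (-15) = -43.
det M (expand along row 1) = 4·(-15) − 4·4 + (-2)·14 = -104.
Characteristic polynomial: λ³ − 2λ² − 43λ + 104 = 0.
Substitute λ = y + (tr M)/3 = y + 0.666667 to remove the quadratic term: y³ + p·y + q = 0 with p = s − (tr M)²/3 = -44.333333 and q = −2(tr M)³/27 + (tr M)·s/3 − det M = 74.740741.
Three real roots ⇒ use the trigonometric (Viète) form: r = 2√(−p/3) = 7.688375, φ = arccos(3q/(p·r)) = arccos(-0.657830) = 2.288730 rad.
y_k = r·cos(φ/3 − 2πk/3) for k = 0, 1, 2 gives y = 5.557374, 1.822404, -7.379777.
λ_k = y_k + 0.666667 gives λ = 6.2240, 2.4891, -6.7131 (check: the sum is 2.0000 = tr M).

Eigenvalues sorted in increasing order: [-6.7131, 2.4891, 6.2240].


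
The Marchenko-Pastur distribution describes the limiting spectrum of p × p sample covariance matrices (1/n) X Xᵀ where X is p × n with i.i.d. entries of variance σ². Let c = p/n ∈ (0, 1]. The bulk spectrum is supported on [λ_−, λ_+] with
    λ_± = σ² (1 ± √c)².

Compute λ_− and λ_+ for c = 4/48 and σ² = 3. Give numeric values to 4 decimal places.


c = 4/48 = 0.083333; √c = 0.288675.
λ_− = σ² (1 − √c)² = 3 · (1 − 0.288675)² = 3 · (0.711325)² = 1.517949.
λ_+ = σ² (1 + √c)² = 3 · (1 + 0.288675)² = 3 · (1.288675)² = 4.982051.

Rounded to 4 decimal places: λ_− ≈ 1.5179, λ_+ ≈ 4.9821.


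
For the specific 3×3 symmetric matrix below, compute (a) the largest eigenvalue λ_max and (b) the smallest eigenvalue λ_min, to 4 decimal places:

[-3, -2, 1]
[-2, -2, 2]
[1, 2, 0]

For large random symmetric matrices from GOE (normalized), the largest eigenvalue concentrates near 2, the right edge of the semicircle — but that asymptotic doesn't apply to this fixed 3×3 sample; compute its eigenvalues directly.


Since M is real symmetric, all three eigenvalues are real; they are the roots of det(λI − M) = λ³ − (tr M) λ² + s λ − det M, where s is the sum of the principal 2×2 minors.
tr M = -3 + (-2) + 0 = -5.
s = ((-3)·(-2) − (-2)²) + ((-3)·0 − 1²) + ((-2)·0 − 2²) = 2 + (-1) + (-4) = -3.
det M (expand along row 1) = (-3)·(-4) − (-2)·(-2) + 1·(-2) = 6.
Characteristic polynomial: λ³ + 5λ² − 3λ − 6 = 0.
Substitute λ = y + (tr M)/3 = y − 1.666667 to remove the quadratic term: y³ + p·y + q = 0 with p = s − (tr M)²/3 = -11.333333 and q = −2(tr M)³/27 + (tr M)·s/3 − det M = 8.259259.
Three real roots ⇒ use the trigonometric (Viète) form: r = 2√(−p/3) = 3.887301, φ = arccos(3q/(p·r)) = arccos(-0.562414) = 2.168099 rad.
y_k = r·cos(φ/3 − 2πk/3) for k = 0, 1, 2 gives y = 2.915565, 0.768862, -3.684427.
λ_k = y_k − 1.666667 gives λ = 1.2489, -0.8978, -5.3511 (check: the sum is -5.0000 = tr M).

Hence λ_max = 1.2489 and λ_min = -5.3511.


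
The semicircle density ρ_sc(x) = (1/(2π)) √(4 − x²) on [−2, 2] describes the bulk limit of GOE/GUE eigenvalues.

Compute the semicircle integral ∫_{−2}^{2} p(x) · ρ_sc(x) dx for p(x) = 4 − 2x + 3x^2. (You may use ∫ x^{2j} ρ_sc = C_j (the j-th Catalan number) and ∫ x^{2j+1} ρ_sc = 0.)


Write p(x) = Σ a_i x^i, split into monomials and integrate each against ρ_sc separately.
Using ∫ x^{2j} ρ_sc = C_j = (1/(j+1)) C(2j, j) (Catalan numbers) and ∫ x^{2j+1} ρ_sc = 0 (odd monomials vanish by symmetry):
  i = 0 (even): a_0 · C_{0} = 4 · 1 = 4
  i = 1 (odd): ∫ x^1 ρ_sc = 0 (vanishes)
  i = 2 (even): a_2 · C_{1} = 3 · 1 = 3

Summing the contributions: ∫_{−2}^{2} p(x) ρ_sc(x) dx = 4 + 3 = 7.


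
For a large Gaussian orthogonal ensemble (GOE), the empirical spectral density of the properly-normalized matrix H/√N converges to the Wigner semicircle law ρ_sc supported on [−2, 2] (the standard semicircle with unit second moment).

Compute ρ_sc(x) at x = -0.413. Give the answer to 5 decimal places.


ρ_sc(x) = (1/(2π)) √(4 − x²). With x = -0.413:
  4 − x² = 4 − (-0.413)² = 4 − 0.170569 = 3.829431.
  √(4 − x²) = 1.956893.
  1/(2π) = 0.159155.
  ρ_sc(-0.413) = 0.159155 · 1.956893 = 0.311449.

Rounded to 5 decimal places: ρ_sc(-0.413) ≈ 0.31145.


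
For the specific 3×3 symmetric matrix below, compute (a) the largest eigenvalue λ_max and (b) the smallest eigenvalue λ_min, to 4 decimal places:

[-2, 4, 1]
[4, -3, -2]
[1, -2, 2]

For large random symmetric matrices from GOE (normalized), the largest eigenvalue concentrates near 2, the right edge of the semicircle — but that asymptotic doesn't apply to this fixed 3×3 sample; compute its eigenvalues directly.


Since M is real symmetric, all three eigenvalues are real; they are the roots of det(λI − M) = λ³ − (tr M) λ² + s λ − det M, where s is the sum of the principal 2×2 minors.
tr M = -2 + (-3) + 2 = -3.
s = ((-2)·(-3) − 4²) + ((-2)·2 − 1²) + ((-3)·2 − (-2)²) = -10 + (-5) + (-10) = -25.
det M (expand along row 1) = (-2)·(-10) − 4·10 + 1·(-5) = -25.
Characteristic polynomial: λ³ + 3λ² − 25λ + 25 = 0.
Substitute λ = y + (tr M)/3 = y − 1.000000 to remove the quadratic term: y³ + p·y + q = 0 with p = s − (tr M)²/3 = -28.000000 and q = −2(tr M)³/27 + (tr M)·s/3 − det M = 52.000000.
Three real roots ⇒ use the trigonometric (Viète) form: r = 2√(−p/3) = 6.110101, φ = arccos(3q/(p·r)) = arccos(-0.911839) = 2.718538 rad.
y_k = r·cos(φ/3 − 2πk/3) for k = 0, 1, 2 gives y = 3.768452, 2.280996, -6.049448.
λ_k = y_k − 1.000000 gives λ = 2.7685, 1.2810, -7.0494 (check: the sum is -3.0000 = tr M).

Hence λ_max = 2.7685 and λ_min = -7.0494.


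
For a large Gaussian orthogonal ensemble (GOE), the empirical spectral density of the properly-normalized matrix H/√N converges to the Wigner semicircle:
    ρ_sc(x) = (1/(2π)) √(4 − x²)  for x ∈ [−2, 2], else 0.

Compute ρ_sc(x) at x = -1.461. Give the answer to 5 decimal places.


ρ_sc(x) = (1/(2π)) √(4 − x²). With x = -1.461:
  4 − x² = 4 − (-1.461)² = 4 − 2.134521 = 1.865479.
  √(4 − x²) = 1.365825.
  1/(2π) = 0.159155.
  ρ_sc(-1.461) = 0.159155 · 1.365825 = 0.217378.

Rounded to 5 decimal places: ρ_sc(-1.461) ≈ 0.21738.


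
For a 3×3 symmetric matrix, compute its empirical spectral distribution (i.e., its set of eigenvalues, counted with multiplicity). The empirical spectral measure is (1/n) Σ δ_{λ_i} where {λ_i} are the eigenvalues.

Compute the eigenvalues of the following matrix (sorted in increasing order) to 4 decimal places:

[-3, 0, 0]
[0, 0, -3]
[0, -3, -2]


Since M is real symmetric, all three eigenvalues are real; they are the roots of det(λI − M) = λ³ − (tr M) λ² + s λ − det M, where s is the sum of the principal 2×2 minors.
tr M = -3 + 0 + (-2) = -5.
s = ((-3)·0 − 0²) + ((-3)·(-2) − 0²) + (0·(-2) − (-3)²) = 0 + 6 + (-9) = -3.
det M (expand along row 1) = (-3)·(-9) − 0·0 + 0·0 = 27.
Characteristic polynomial: λ³ + 5λ² − 3λ − 27 = 0.
Substitute λ = y + (tr M)/3 = y − 1.666667 to remove the quadratic term: y³ + p·y + q = 0 with p = s − (tr M)²/3 = -11.333333 and q = −2(tr M)³/27 + (tr M)·s/3 − det M = -12.740741.
Three real roots ⇒ use the trigonometric (Viète) form: r = 2√(−p/3) = 3.887301, φ = arccos(3q/(p·r)) = arccos(0.867581) = 0.520479 rad.
y_k = r·cos(φ/3 − 2πk/3) for k = 0, 1, 2 gives y = 3.828944, -1.333333, -2.495611.
λ_k = y_k − 1.666667 gives λ = 2.1623, -3.0000, -4.1623 (check: the sum is -5.0000 = tr M).

Eigenvalues sorted in increasing order: [-4.1623, -3.0000, 2.1623].


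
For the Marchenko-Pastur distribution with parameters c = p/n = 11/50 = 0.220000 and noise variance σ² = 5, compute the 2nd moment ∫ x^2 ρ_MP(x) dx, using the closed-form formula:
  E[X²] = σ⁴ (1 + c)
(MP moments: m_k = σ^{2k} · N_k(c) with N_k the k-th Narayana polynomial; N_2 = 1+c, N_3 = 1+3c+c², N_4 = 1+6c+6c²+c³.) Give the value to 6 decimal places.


E[X²] = σ⁴ (1 + c) (second MP moment). With σ² = 5 (so σ⁴ = 25) and c = 11/50 = 0.220000: E[X²] = 25 · (1 + 0.220000) = 25 · 1.220000.

So E[X^2] = 30.500000.


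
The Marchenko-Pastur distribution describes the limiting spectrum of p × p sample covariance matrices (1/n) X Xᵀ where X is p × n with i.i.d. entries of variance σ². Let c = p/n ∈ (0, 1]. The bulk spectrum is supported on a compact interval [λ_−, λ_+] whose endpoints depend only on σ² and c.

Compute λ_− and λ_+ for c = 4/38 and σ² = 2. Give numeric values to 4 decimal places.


c = 4/38 = 0.105263; √c = 0.324443.
λ_− = σ² (1 − √c)² = 2 · (1 − 0.324443)² = 2 · (0.675557)² = 0.912755.
λ_+ = σ² (1 + √c)² = 2 · (1 + 0.324443)² = 2 · (1.324443)² = 3.508298.

Rounded to 4 decimal places: λ_− ≈ 0.9128, λ_+ ≈ 3.5083.


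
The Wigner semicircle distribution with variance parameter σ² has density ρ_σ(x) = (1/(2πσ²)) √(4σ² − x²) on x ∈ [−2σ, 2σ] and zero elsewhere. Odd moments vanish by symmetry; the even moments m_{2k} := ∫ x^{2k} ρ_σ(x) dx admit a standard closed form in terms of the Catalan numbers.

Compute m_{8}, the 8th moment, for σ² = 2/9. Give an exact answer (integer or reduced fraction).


By the scaled semicircle moment identity, m_{2k} = σ^{2k} · C_k with k = 4.
C_4 = (1/(k+1)) · C(2k, k) = (1/5) · C(8, 4) = (1/5) · 70 = 14.
σ^{2k} = (σ²)^k = (2/9)^4 = 16/6561.

Therefore m_{8} = σ^{8} · C_4 = (16/6561) · 14 = 224/6561.


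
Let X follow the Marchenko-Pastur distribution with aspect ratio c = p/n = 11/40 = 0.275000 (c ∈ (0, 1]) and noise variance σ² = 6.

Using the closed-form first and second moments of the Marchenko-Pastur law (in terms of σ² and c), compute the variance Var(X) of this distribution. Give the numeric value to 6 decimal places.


Recall the MP moments m_1 = E[X] = σ² and m_2 = E[X²] = σ⁴ (1 + c).
m_1 = E[X] = σ² = 6, so m_1² = 36.
m_2 = E[X²] = σ⁴ (1 + c) = 36 · (1 + 0.275000) = 36 · 1.275000 = 45.900000.
(Note m_2 − m_1² simplifies to c · σ⁴ = 0.275000 · 36.)

Var(X) = m_2 − m_1² = 45.900000 − 36 = 9.900000.


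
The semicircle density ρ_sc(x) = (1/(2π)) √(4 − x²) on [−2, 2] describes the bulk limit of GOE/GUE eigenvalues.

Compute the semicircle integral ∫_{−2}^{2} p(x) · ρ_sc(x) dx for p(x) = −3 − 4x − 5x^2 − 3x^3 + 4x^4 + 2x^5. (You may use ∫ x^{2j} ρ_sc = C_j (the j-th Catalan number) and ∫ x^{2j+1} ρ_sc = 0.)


Write p(x) = Σ a_i x^i, split into monomials and integrate each against ρ_sc separately.
Using ∫ x^{2j} ρ_sc = C_j = (1/(j+1)) C(2j, j) (Catalan numbers) and ∫ x^{2j+1} ρ_sc = 0 (odd monomials vanish by symmetry):
  i = 0 (even): a_0 · C_{0} = -3 · 1 = -3
  i = 1 (odd): ∫ x^1 ρ_sc = 0 (vanishes)
  i = 2 (even): a_2 · C_{1} = -5 · 1 = -5
  i = 3 (odd): ∫ x^3 ρ_sc = 0 (vanishes)
  i = 4 (even): a_4 · C_{2} = 4 · 2 = 8
  i = 5 (odd): ∫ x^5 ρ_sc = 0 (vanishes)

Summing the contributions: ∫_{−2}^{2} p(x) ρ_sc(x) dx = (-3) + (-5) + 8 = 0.


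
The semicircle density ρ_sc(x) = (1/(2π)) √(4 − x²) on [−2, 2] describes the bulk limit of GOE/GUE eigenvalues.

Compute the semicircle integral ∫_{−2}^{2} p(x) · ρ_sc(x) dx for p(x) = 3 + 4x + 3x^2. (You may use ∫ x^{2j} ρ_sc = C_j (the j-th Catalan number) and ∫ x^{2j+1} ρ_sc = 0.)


Write p(x) = Σ a_i x^i, split into monomials and integrate each against ρ_sc separately.
Using ∫ x^{2j} ρ_sc = C_j = (1/(j+1)) C(2j, j) (Catalan numbers) and ∫ x^{2j+1} ρ_sc = 0 (odd monomials vanish by symmetry):
  i = 0 (even): a_0 · C_{0} = 3 · 1 = 3
  i = 1 (odd): ∫ x^1 ρ_sc = 0 (vanishes)
  i = 2 (even): a_2 · C_{1} = 3 · 1 = 3

Summing the contributions: ∫_{−2}^{2} p(x) ρ_sc(x) dx = 3 + 3 = 6.


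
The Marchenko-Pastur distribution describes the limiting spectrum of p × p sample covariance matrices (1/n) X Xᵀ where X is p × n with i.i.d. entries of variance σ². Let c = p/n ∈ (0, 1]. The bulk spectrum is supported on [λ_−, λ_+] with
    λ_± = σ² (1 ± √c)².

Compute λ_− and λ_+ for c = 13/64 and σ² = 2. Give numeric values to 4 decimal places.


c = 13/64 = 0.203125; √c = 0.450694.
λ_− = σ² (1 − √c)² = 2 · (1 − 0.450694)² = 2 · (0.549306)² = 0.603474.
λ_+ = σ² (1 + √c)² = 2 · (1 + 0.450694)² = 2 · (1.450694)² = 4.209026.

Rounded to 4 decimal places: λ_− ≈ 0.6035, λ_+ ≈ 4.2090.


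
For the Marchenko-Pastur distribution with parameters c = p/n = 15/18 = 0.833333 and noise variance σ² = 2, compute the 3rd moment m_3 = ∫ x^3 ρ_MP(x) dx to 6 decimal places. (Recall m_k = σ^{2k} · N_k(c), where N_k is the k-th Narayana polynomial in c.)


E[X³] = σ⁶ (1 + 3c + c²) (third MP moment). With σ² = 2 (so σ⁶ = 8) and c = 15/18 = 0.833333: E[X³] = 8 · (1 + 3·0.833333 + (0.833333)²) = 8 · 4.194444.

So E[X^3] = 33.555556.


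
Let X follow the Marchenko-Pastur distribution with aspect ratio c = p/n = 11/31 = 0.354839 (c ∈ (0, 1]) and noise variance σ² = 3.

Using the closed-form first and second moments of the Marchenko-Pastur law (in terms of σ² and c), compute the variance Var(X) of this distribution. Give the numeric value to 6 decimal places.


Recall the MP moments m_1 = E[X] = σ² and m_2 = E[X²] = σ⁴ (1 + c).
m_1 = E[X] = σ² = 3, so m_1² = 9.
m_2 = E[X²] = σ⁴ (1 + c) = 9 · (1 + 0.354839) = 9 · 1.354839 = 12.193548.
(Note m_2 − m_1² simplifies to c · σ⁴ = 0.354839 · 9.)

Var(X) = m_2 − m_1² = 12.193548 − 9 = 3.193548.


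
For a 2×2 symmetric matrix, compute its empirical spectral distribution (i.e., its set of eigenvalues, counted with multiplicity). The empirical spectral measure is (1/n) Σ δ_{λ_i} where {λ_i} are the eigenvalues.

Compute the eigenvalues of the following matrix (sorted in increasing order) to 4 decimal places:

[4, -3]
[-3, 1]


Since M is real symmetric, both eigenvalues are real; they are the roots of det(λI − M) = λ² − (tr M) λ + det M.
tr M = 4 + 1 = 5.
det M = 4·1 − (-3)² = 4 − 9 = -5.
Characteristic polynomial: λ² − 5λ − 5 = 0.
Discriminant Δ = (tr M)² − 4·det M = 25 − (-20) = 45; √Δ = 6.708204.
λ = (tr M ± √Δ)/2 = (5 ± 6.708204)/2, giving (tr M − √Δ)/2 = -0.8541 and (tr M + √Δ)/2 = 5.8541.

Eigenvalues sorted in increasing order: [-0.8541, 5.8541].


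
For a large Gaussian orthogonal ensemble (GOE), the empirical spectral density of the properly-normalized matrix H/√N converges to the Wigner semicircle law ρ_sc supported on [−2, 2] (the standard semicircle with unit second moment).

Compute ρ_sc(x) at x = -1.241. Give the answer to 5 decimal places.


ρ_sc(x) = (1/(2π)) √(4 − x²). With x = -1.241:
  4 − x² = 4 − (-1.241)² = 4 − 1.540081 = 2.459919.
  √(4 − x²) = 1.568413.
  1/(2π) = 0.159155.
  ρ_sc(-1.241) = 0.159155 · 1.568413 = 0.249621.

Rounded to 5 decimal places: ρ_sc(-1.241) ≈ 0.24962.


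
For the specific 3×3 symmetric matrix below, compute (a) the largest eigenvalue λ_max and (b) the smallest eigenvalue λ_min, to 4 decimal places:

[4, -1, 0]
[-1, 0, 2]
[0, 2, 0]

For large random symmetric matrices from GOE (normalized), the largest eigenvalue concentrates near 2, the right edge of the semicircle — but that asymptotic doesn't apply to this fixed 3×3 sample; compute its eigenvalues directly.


Since M is real symmetric, all three eigenvalues are real; they are the roots of det(λI − M) = λ³ − (tr M) λ² + s λ − det M, where s is the sum of the principal 2×2 minors.
tr M = 4 + 0 + 0 = 4.
s = (4·0 − (-1)²) + (4·0 − 0²) + (0·0 − 2²) = -1 + 0 + (-4) = -5.
det M (expand along row 1) = 4·(-4) − (-1)·0 + 0·(-2) = -16.
Characteristic polynomial: λ³ − 4λ² − 5λ + 16 = 0.
Substitute λ = y + (tr M)/3 = y + 1.333333 to remove the quadratic term: y³ + p·y + q = 0 with p = s − (tr M)²/3 = -10.333333 and q = −2(tr M)³/27 + (tr M)·s/3 − det M = 4.592593.
Three real roots ⇒ use the trigonometric (Viète) form: r = 2√(−p/3) = 3.711843, φ = arccos(3q/(p·r)) = arccos(-0.359211) = 1.938218 rad.
y_k = r·cos(φ/3 − 2πk/3) for k = 0, 1, 2 gives y = 2.963737, 0.453468, -3.417206.
λ_k = y_k + 1.333333 gives λ = 4.2971, 1.7868, -2.0839 (check: the sum is 4.0000 = tr M).

Hence λ_max = 4.2971 and λ_min = -2.0839.


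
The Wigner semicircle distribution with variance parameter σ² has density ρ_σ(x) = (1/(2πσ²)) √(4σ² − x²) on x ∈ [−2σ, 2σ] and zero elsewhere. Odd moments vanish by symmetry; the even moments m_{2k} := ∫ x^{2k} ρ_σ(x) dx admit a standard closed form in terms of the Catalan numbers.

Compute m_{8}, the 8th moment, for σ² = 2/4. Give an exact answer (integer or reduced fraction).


By the scaled semicircle moment identity, m_{2k} = σ^{2k} · C_k with k = 4.
C_4 = (1/(k+1)) · C(2k, k) = (1/5) · C(8, 4) = (1/5) · 70 = 14.
σ^{2k} = (σ²)^k = (2/4)^4 = 1/16.

Therefore m_{8} = σ^{8} · C_4 = (1/16) · 14 = 7/8.


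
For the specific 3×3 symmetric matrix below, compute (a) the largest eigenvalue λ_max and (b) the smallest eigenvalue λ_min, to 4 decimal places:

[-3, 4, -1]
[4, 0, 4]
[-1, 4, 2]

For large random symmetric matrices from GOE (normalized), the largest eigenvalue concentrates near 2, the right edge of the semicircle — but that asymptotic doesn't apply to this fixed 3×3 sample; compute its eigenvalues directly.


Since M is real symmetric, all three eigenvalues are real; they are the roots of det(λI − M) = λ³ − (tr M) λ² + s λ − det M, where s is the sum of the principal 2×2 minors.
tr M = -3 + 0 + 2 = -1.
s = ((-3)·0 − 4²) + ((-3)·2 − (-1)²) + (0·2 − 4²) = -16 + (-7) + (-16) = -39.
det M (expand along row 1) = (-3)·(-16) − 4·12 + (-1)·16 = -16.
Characteristic polynomial: λ³ + λ² − 39λ + 16 = 0.
Substitute λ = y + (tr M)/3 = y − 0.333333 to remove the quadratic term: y³ + p·y + q = 0 with p = s − (tr M)²/3 = -39.333333 and q = −2(tr M)³/27 + (tr M)·s/3 − det M = 29.074074.
Three real roots ⇒ use the trigonometric (Viète) form: r = 2√(−p/3) = 7.241854, φ = arccos(3q/(p·r)) = arccos(-0.306208) = 1.882004 rad.
y_k = r·cos(φ/3 − 2πk/3) for k = 0, 1, 2 gives y = 5.862968, 0.749892, -6.612861.
λ_k = y_k − 0.333333 gives λ = 5.5296, 0.4166, -6.9462 (check: the sum is -1.0000 = tr M).

Hence λ_max = 5.5296 and λ_min = -6.9462.


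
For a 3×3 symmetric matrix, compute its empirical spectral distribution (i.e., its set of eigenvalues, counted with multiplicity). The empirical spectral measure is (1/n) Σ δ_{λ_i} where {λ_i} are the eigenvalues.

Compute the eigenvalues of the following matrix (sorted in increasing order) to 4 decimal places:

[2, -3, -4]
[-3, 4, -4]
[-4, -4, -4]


Since M is real symmetric, all three eigenvalues are real; they are the roots of det(λI − M) = λ³ − (tr M) λ² + s λ − det M, where s is the sum of the principal 2×2 minors.
tr M = 2 + 4 + (-4) = 2.
s = (2·4 − (-3)²) + (2·(-4) − (-4)²) + (4·(-4) − (-4)²) = -1 + (-24) + (-32) = -57.
det M (expand along row 1) = 2·(-32) − (-3)·(-4) + (-4)·28 = -188.
Characteristic polynomial: λ³ − 2λ² − 57λ + 188 = 0.
Substitute λ = y + (tr M)/3 = y + 0.666667 to remove the quadratic term: y³ + p·y + q = 0 with p = s − (tr M)²/3 = -58.333333 and q = −2(tr M)³/27 + (tr M)·s/3 − det M = 149.407407.
Three real roots ⇒ use the trigonometric (Viète) form: r = 2√(−p/3) = 8.819171, φ = arccos(3q/(p·r)) = arccos(-0.871262) = 2.628564 rad.
y_k = r·cos(φ/3 − 2πk/3) for k = 0, 1, 2 gives y = 5.645015, 3.045515, -8.690530.
λ_k = y_k + 0.666667 gives λ = 6.3117, 3.7122, -8.0239 (check: the sum is 2.0000 = tr M).

Eigenvalues sorted in increasing order: [-8.0239, 3.7122, 6.3117].


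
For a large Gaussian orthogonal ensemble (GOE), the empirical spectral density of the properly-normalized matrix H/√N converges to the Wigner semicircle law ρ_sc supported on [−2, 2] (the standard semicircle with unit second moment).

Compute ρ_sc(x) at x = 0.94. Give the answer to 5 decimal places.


ρ_sc(x) = (1/(2π)) √(4 − x²). With x = 0.94:
  4 − x² = 4 − (0.94)² = 4 − 0.883600 = 3.116400.
  √(4 − x²) = 1.765333.
  1/(2π) = 0.159155.
  ρ_sc(0.94) = 0.159155 · 1.765333 = 0.280961.

Rounded to 5 decimal places: ρ_sc(0.94) ≈ 0.28096.


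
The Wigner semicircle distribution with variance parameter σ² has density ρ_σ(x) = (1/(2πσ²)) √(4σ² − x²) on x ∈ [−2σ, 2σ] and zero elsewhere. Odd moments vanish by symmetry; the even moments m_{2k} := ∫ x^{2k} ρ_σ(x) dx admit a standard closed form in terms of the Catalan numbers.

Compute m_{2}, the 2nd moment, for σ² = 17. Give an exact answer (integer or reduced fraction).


By the scaled semicircle moment identity, m_{2k} = σ^{2k} · C_k with k = 1.
C_1 = (1/(k+1)) · C(2k, k) = (1/2) · C(2, 1) = (1/2) · 2 = 1.
σ^{2k} = (σ²)^k = (17)^1 = 17.

Therefore m_{2} = σ^{2} · C_1 = 17 · 1 = 17.


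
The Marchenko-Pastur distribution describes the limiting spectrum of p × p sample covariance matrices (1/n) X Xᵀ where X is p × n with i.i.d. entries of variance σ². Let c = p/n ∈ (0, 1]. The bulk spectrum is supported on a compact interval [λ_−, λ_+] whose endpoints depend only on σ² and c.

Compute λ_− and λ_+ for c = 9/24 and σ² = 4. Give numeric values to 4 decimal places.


c = 9/24 = 0.375000; √c = 0.612372.
λ_− = σ² (1 − √c)² = 4 · (1 − 0.612372)² = 4 · (0.387628)² = 0.601021.
λ_+ = σ² (1 + √c)² = 4 · (1 + 0.612372)² = 4 · (1.612372)² = 10.398979.

Rounded to 4 decimal places: λ_− ≈ 0.6010, λ_+ ≈ 10.3990.


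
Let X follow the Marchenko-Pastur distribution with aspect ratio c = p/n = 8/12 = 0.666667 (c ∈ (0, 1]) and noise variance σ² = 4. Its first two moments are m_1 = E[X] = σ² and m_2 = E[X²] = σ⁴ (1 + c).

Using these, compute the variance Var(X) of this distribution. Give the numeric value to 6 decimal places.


m_1 = E[X] = σ² = 4, so m_1² = 16.
m_2 = E[X²] = σ⁴ (1 + c) = 16 · (1 + 0.666667) = 16 · 1.666667 = 26.666667.
(Note m_2 − m_1² simplifies to c · σ⁴ = 0.666667 · 16.)

Var(X) = m_2 − m_1² = 26.666667 − 16 = 10.666667.


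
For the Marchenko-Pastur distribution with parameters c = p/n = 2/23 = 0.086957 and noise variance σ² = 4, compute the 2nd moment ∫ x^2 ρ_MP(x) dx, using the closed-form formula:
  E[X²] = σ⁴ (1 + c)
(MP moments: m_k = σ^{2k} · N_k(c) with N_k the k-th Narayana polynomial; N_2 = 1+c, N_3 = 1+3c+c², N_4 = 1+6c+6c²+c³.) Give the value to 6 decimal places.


E[X²] = σ⁴ (1 + c) (second MP moment). With σ² = 4 (so σ⁴ = 16) and c = 2/23 = 0.086957: E[X²] = 16 · (1 + 0.086957) = 16 · 1.086957.

So E[X^2] = 17.391304.


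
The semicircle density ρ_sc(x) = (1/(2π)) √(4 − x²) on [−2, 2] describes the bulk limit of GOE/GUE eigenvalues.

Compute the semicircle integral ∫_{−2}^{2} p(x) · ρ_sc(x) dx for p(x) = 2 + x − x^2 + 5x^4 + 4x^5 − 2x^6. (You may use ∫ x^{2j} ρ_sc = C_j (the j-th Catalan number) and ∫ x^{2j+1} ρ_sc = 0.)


Write p(x) = Σ a_i x^i, split into monomials and integrate each against ρ_sc separately.
Using ∫ x^{2j} ρ_sc = C_j = (1/(j+1)) C(2j, j) (Catalan numbers) and ∫ x^{2j+1} ρ_sc = 0 (odd monomials vanish by symmetry):
  i = 0 (even): a_0 · C_{0} = 2 · 1 = 2
  i = 1 (odd): ∫ x^1 ρ_sc = 0 (vanishes)
  i = 2 (even): a_2 · C_{1} = -1 · 1 = -1
  i = 4 (even): a_4 · C_{2} = 5 · 2 = 10
  i = 5 (odd): ∫ x^5 ρ_sc = 0 (vanishes)
  i = 6 (even): a_6 · C_{3} = -2 · 5 = -10

Summing the contributions: ∫_{−2}^{2} p(x) ρ_sc(x) dx = 2 + (-1) + 10 + (-10) = 1.


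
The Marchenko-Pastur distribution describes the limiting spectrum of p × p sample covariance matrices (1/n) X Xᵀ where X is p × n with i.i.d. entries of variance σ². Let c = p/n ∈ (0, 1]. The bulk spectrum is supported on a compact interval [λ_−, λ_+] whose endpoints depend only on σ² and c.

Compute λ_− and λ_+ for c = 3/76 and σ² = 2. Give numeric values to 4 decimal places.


c = 3/76 = 0.039474; √c = 0.198680.
λ_− = σ² (1 − √c)² = 2 · (1 − 0.198680)² = 2 · (0.801320)² = 1.284228.
λ_+ = σ² (1 + √c)² = 2 · (1 + 0.198680)² = 2 · (1.198680)² = 2.873667.

Rounded to 4 decimal places: λ_− ≈ 1.2842, λ_+ ≈ 2.8737.


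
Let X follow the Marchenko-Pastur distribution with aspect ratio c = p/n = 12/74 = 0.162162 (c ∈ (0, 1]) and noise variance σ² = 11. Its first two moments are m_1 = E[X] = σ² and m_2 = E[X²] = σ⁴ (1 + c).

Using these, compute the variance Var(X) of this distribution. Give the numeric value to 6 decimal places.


m_1 = E[X] = σ² = 11, so m_1² = 121.
m_2 = E[X²] = σ⁴ (1 + c) = 121 · (1 + 0.162162) = 121 · 1.162162 = 140.621622.
(Note m_2 − m_1² simplifies to c · σ⁴ = 0.162162 · 121.)

Var(X) = m_2 − m_1² = 140.621622 − 121 = 19.621622.
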